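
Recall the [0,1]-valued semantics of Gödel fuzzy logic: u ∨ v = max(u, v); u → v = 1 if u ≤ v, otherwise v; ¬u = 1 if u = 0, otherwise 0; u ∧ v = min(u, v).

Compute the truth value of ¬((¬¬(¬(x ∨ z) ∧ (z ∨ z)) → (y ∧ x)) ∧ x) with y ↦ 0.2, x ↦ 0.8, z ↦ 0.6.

0.00

(x ∨ z) = max(0.8, 0.6) = 0.8
¬(x ∨ z): Gödel ¬ of 0.8 = 0 (operand ≠ 0)
(z ∨ z) = max(0.6, 0.6) = 0.6
(¬(x ∨ z) ∧ (z ∨ z)) = min(0, 0.6) = 0
¬(¬(x ∨ z) ∧ (z ∨ z)): Gödel ¬ of 0 = 1 (operand is 0)
¬¬(¬(x ∨ z) ∧ (z ∨ z)): Gödel ¬ of 1 = 0 (operand ≠ 0)
(y ∧ x) = min(0.2, 0.8) = 0.2
(¬¬(¬(x ∨ z) ∧ (z ∨ z)) → (y ∧ x)): 0 ≤ 0.2, so result = 1
((¬¬(¬(x ∨ z) ∧ (z ∨ z)) → (y ∧ x)) ∧ x) = min(1, 0.8) = 0.8
¬((¬¬(¬(x ∨ z) ∧ (z ∨ z)) → (y ∧ x)) ∧ x): Gödel ¬ of 0.8 = 0 (operand ≠ 0)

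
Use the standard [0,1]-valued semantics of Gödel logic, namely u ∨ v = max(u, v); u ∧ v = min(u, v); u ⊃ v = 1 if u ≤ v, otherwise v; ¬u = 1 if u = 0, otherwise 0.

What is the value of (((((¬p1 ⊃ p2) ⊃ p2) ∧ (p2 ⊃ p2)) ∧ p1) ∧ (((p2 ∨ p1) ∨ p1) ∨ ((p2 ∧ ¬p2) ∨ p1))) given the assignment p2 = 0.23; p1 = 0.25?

¬p1: Gödel ¬ of 0.25 = 0 (operand ≠ 0)
(¬p1 ⊃ p2): 0 ≤ 0.23, so result = 1
((¬p1 ⊃ p2) ⊃ p2): 1 > 0.23, so result = 0.23
(p2 ⊃ p2): 0.23 ≤ 0.23, so result = 1
(((¬p1 ⊃ p2) ⊃ p2) ∧ (p2 ⊃ p2)) = min(0.23, 1) = 0.23
((((¬p1 ⊃ p2) ⊃ p2) ∧ (p2 ⊃ p2)) ∧ p1) = min(0.23, 0.25) = 0.23
(p2 ∨ p1) = max(0.23, 0.25) = 0.25
((p2 ∨ p1) ∨ p1) = max(0.25, 0.25) = 0.25
¬p2: Gödel ¬ of 0.23 = 0 (operand ≠ 0)
(p2 ∧ ¬p2) = min(0.23, 0) = 0
((p2 ∧ ¬p2) ∨ p1) = max(0, 0.25) = 0.25
(((p2 ∨ p1) ∨ p1) ∨ ((p2 ∧ ¬p2) ∨ p1)) = max(0.25, 0.25) = 0.25
(((((¬p1 ⊃ p2) ⊃ p2) ∧ (p2 ⊃ p2)) ∧ p1) ∧ (((p2 ∨ p1) ∨ p1) ∨ ((p2 ∧ ¬p2) ∨ p1))) = min(0.23, 0.25) = 0.23

0.23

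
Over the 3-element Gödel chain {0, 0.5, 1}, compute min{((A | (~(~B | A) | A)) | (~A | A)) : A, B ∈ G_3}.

The minimum is attained at A = 0.5, B = 0:
  ~B: Gödel ¬ of 0 = 1 (operand is 0)
  (~B | A) = max(1, 0.5) = 1
  ~(~B | A): Gödel ¬ of 1 = 0 (operand ≠ 0)
  (~(~B | A) | A) = max(0, 0.5) = 0.5
  (A | (~(~B | A) | A)) = max(0.5, 0.5) = 0.5
  ~A: Gödel ¬ of 0.5 = 0 (operand ≠ 0)
  (~A | A) = max(0, 0.5) = 0.5
  ((A | (~(~B | A) | A)) | (~A | A)) = max(0.5, 0.5) = 0.5
Checking all 9 assignments confirms none give a value below 0.50.

0.50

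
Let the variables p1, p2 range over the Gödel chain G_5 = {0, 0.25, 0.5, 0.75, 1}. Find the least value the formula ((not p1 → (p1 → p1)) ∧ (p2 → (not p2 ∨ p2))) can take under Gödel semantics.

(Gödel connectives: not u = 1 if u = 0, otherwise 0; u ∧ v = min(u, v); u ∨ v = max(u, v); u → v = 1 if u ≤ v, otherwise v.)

1.00

Every assignment gives 1. For instance at p1 = 0, p2 = 0:
  not p1: Gödel ¬ of 0 = 1 (operand is 0)
  (p1 → p1): 0 ≤ 0, so result = 1
  (not p1 → (p1 → p1)): 1 ≤ 1, so result = 1
  not p2: Gödel ¬ of 0 = 1 (operand is 0)
  (not p2 ∨ p2) = max(1, 0) = 1
  (p2 → (not p2 ∨ p2)): 0 ≤ 1, so result = 1
  ((not p1 → (p1 → p1)) ∧ (p2 → (not p2 ∨ p2))) = min(1, 1) = 1
All 25 assignments give value 1 — the formula is a G_5-tautology.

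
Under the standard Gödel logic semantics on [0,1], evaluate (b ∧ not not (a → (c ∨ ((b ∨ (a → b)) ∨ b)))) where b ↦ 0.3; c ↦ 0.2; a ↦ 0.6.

0.30

(a → b): 0.6 > 0.3, so result = 0.3
(b ∨ (a → b)) = max(0.3, 0.3) = 0.3
((b ∨ (a → b)) ∨ b) = max(0.3, 0.3) = 0.3
(c ∨ ((b ∨ (a → b)) ∨ b)) = max(0.2, 0.3) = 0.3
(a → (c ∨ ((b ∨ (a → b)) ∨ b))): 0.6 > 0.3, so result = 0.3
not (a → (c ∨ ((b ∨ (a → b)) ∨ b))): Gödel ¬ of 0.3 = 0 (operand ≠ 0)
not not (a → (c ∨ ((b ∨ (a → b)) ∨ b))): Gödel ¬ of 0 = 1 (operand is 0)
(b ∧ not not (a → (c ∨ ((b ∨ (a → b)) ∨ b)))) = min(0.3, 1) = 0.3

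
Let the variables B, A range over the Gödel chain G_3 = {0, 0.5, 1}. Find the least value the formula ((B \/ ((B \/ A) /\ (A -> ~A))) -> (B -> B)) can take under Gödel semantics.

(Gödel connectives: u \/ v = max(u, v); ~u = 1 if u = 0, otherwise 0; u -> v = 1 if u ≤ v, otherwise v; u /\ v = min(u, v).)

Every assignment gives 1. For instance at B = 0, A = 0:
  (B \/ A) = max(0, 0) = 0
  ~A: Gödel ¬ of 0 = 1 (operand is 0)
  (A -> ~A): 0 ≤ 1, so result = 1
  ((B \/ A) /\ (A -> ~A)) = min(0, 1) = 0
  (B \/ ((B \/ A) /\ (A -> ~A))) = max(0, 0) = 0
  (B -> B): 0 ≤ 0, so result = 1
  ((B \/ ((B \/ A) /\ (A -> ~A))) -> (B -> B)): 0 ≤ 1, so result = 1
All 9 assignments give value 1 — the formula is a G_3-tautology.

1.00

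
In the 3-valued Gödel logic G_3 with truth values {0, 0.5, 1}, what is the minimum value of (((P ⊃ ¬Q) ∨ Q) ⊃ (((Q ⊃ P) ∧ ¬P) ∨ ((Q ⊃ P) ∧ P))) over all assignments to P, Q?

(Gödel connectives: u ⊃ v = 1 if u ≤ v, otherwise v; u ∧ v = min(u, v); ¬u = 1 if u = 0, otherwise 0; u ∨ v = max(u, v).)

The minimum is attained at P = 0, Q = 0.5:
  ¬Q: Gödel ¬ of 0.5 = 0 (operand ≠ 0)
  (P ⊃ ¬Q): 0 ≤ 0, so result = 1
  ((P ⊃ ¬Q) ∨ Q) = max(1, 0.5) = 1
  (Q ⊃ P): 0.5 > 0, so result = 0
  ¬P: Gödel ¬ of 0 = 1 (operand is 0)
  ((Q ⊃ P) ∧ ¬P) = min(0, 1) = 0
  (Q ⊃ P): 0.5 > 0, so result = 0
  ((Q ⊃ P) ∧ P) = min(0, 0) = 0
  (((Q ⊃ P) ∧ ¬P) ∨ ((Q ⊃ P) ∧ P)) = max(0, 0) = 0
  (((P ⊃ ¬Q) ∨ Q) ⊃ (((Q ⊃ P) ∧ ¬P) ∨ ((Q ⊃ P) ∧ P))): 1 > 0, so result = 0
Checking all 9 assignments confirms none give a value below 0.00.

0.00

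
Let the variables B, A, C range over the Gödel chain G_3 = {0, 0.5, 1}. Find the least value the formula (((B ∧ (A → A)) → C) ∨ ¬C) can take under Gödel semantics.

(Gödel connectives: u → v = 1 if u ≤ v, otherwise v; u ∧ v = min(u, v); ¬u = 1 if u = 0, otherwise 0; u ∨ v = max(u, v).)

0.50

The minimum is attained at B = 1, A = 0, C = 0.5:
  (A → A): 0 ≤ 0, so result = 1
  (B ∧ (A → A)) = min(1, 1) = 1
  ((B ∧ (A → A)) → C): 1 > 0.5, so result = 0.5
  ¬C: Gödel ¬ of 0.5 = 0 (operand ≠ 0)
  (((B ∧ (A → A)) → C) ∨ ¬C) = max(0.5, 0) = 0.5
Checking all 27 assignments confirms none give a value below 0.50.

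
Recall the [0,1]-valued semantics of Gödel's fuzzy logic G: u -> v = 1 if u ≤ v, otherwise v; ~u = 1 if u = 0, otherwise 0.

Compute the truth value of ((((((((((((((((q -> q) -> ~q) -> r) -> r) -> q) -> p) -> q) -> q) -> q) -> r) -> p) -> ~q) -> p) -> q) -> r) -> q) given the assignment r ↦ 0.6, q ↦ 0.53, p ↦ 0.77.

(q -> q): 0.53 ≤ 0.53, so result = 1
~q: Gödel ¬ of 0.53 = 0 (operand ≠ 0)
((q -> q) -> ~q): 1 > 0, so result = 0
(((q -> q) -> ~q) -> r): 0 ≤ 0.6, so result = 1
((((q -> q) -> ~q) -> r) -> r): 1 > 0.6, so result = 0.6
(((((q -> q) -> ~q) -> r) -> r) -> q): 0.6 > 0.53, so result = 0.53
((((((q -> q) -> ~q) -> r) -> r) -> q) -> p): 0.53 ≤ 0.77, so result = 1
(((((((q -> q) -> ~q) -> r) -> r) -> q) -> p) -> q): 1 > 0.53, so result = 0.53
((((((((q -> q) -> ~q) -> r) -> r) -> q) -> p) -> q) -> q): 0.53 ≤ 0.53, so result = 1
(((((((((q -> q) -> ~q) -> r) -> r) -> q) -> p) -> q) -> q) -> q): 1 > 0.53, so result = 0.53
((((((((((q -> q) -> ~q) -> r) -> r) -> q) -> p) -> q) -> q) -> q) -> r): 0.53 ≤ 0.6, so result = 1
(((((((((((q -> q) -> ~q) -> r) -> r) -> q) -> p) -> q) -> q) -> q) -> r) -> p): 1 > 0.77, so result = 0.77
~q: Gödel ¬ of 0.53 = 0 (operand ≠ 0)
((((((((((((q -> q) -> ~q) -> r) -> r) -> q) -> p) -> q) -> q) -> q) -> r) -> p) -> ~q): 0.77 > 0, so result = 0
(((((((((((((q -> q) -> ~q) -> r) -> r) -> q) -> p) -> q) -> q) -> q) -> r) -> p) -> ~q) -> p): 0 ≤ 0.77, so result = 1
((((((((((((((q -> q) -> ~q) -> r) -> r) -> q) -> p) -> q) -> q) -> q) -> r) -> p) -> ~q) -> p) -> q): 1 > 0.53, so result = 0.53
(((((((((((((((q -> q) -> ~q) -> r) -> r) -> q) -> p) -> q) -> q) -> q) -> r) -> p) -> ~q) -> p) -> q) -> r): 0.53 ≤ 0.6, so result = 1
((((((((((((((((q -> q) -> ~q) -> r) -> r) -> q) -> p) -> q) -> q) -> q) -> r) -> p) -> ~q) -> p) -> q) -> r) -> q): 1 > 0.53, so result = 0.53

0.53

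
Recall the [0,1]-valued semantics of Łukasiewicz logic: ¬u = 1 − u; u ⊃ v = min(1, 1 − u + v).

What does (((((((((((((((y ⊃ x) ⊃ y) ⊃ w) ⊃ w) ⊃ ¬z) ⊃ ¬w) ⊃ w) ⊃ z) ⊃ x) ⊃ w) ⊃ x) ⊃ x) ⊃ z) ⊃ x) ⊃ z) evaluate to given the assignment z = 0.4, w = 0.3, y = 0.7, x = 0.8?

(y ⊃ x): min(1, 1 − 0.7 + 0.8) = 1
((y ⊃ x) ⊃ y): min(1, 1 − 1 + 0.7) = 0.7
(((y ⊃ x) ⊃ y) ⊃ w): min(1, 1 − 0.7 + 0.3) = 0.6
((((y ⊃ x) ⊃ y) ⊃ w) ⊃ w): min(1, 1 − 0.6 + 0.3) = 0.7
¬z: Łukasiewicz ¬ gives 1 − 0.4 = 0.6
(((((y ⊃ x) ⊃ y) ⊃ w) ⊃ w) ⊃ ¬z): min(1, 1 − 0.7 + 0.6) = 0.9
¬w: Łukasiewicz ¬ gives 1 − 0.3 = 0.7
((((((y ⊃ x) ⊃ y) ⊃ w) ⊃ w) ⊃ ¬z) ⊃ ¬w): min(1, 1 − 0.9 + 0.7) = 0.8
(((((((y ⊃ x) ⊃ y) ⊃ w) ⊃ w) ⊃ ¬z) ⊃ ¬w) ⊃ w): min(1, 1 − 0.8 + 0.3) = 0.5
((((((((y ⊃ x) ⊃ y) ⊃ w) ⊃ w) ⊃ ¬z) ⊃ ¬w) ⊃ w) ⊃ z): min(1, 1 − 0.5 + 0.4) = 0.9
(((((((((y ⊃ x) ⊃ y) ⊃ w) ⊃ w) ⊃ ¬z) ⊃ ¬w) ⊃ w) ⊃ z) ⊃ x): min(1, 1 − 0.9 + 0.8) = 0.9
((((((((((y ⊃ x) ⊃ y) ⊃ w) ⊃ w) ⊃ ¬z) ⊃ ¬w) ⊃ w) ⊃ z) ⊃ x) ⊃ w): min(1, 1 − 0.9 + 0.3) = 0.4
(((((((((((y ⊃ x) ⊃ y) ⊃ w) ⊃ w) ⊃ ¬z) ⊃ ¬w) ⊃ w) ⊃ z) ⊃ x) ⊃ w) ⊃ x): min(1, 1 − 0.4 + 0.8) = 1
((((((((((((y ⊃ x) ⊃ y) ⊃ w) ⊃ w) ⊃ ¬z) ⊃ ¬w) ⊃ w) ⊃ z) ⊃ x) ⊃ w) ⊃ x) ⊃ x): min(1, 1 − 1 + 0.8) = 0.8
(((((((((((((y ⊃ x) ⊃ y) ⊃ w) ⊃ w) ⊃ ¬z) ⊃ ¬w) ⊃ w) ⊃ z) ⊃ x) ⊃ w) ⊃ x) ⊃ x) ⊃ z): min(1, 1 − 0.8 + 0.4) = 0.6
((((((((((((((y ⊃ x) ⊃ y) ⊃ w) ⊃ w) ⊃ ¬z) ⊃ ¬w) ⊃ w) ⊃ z) ⊃ x) ⊃ w) ⊃ x) ⊃ x) ⊃ z) ⊃ x): min(1, 1 − 0.6 + 0.8) = 1
(((((((((((((((y ⊃ x) ⊃ y) ⊃ w) ⊃ w) ⊃ ¬z) ⊃ ¬w) ⊃ w) ⊃ z) ⊃ x) ⊃ w) ⊃ x) ⊃ x) ⊃ z) ⊃ x) ⊃ z): min(1, 1 − 1 + 0.4) = 0.4

0.40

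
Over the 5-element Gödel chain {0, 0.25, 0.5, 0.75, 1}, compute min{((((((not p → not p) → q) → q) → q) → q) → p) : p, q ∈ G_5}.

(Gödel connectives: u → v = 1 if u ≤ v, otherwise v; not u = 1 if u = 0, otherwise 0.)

0.00

The minimum is attained at p = 0, q = 0:
  not p: Gödel ¬ of 0 = 1 (operand is 0)
  not p: Gödel ¬ of 0 = 1 (operand is 0)
  (not p → not p): 1 ≤ 1, so result = 1
  ((not p → not p) → q): 1 > 0, so result = 0
  (((not p → not p) → q) → q): 0 ≤ 0, so result = 1
  ((((not p → not p) → q) → q) → q): 1 > 0, so result = 0
  (((((not p → not p) → q) → q) → q) → q): 0 ≤ 0, so result = 1
  ((((((not p → not p) → q) → q) → q) → q) → p): 1 > 0, so result = 0
Checking all 25 assignments confirms none give a value below 0.00.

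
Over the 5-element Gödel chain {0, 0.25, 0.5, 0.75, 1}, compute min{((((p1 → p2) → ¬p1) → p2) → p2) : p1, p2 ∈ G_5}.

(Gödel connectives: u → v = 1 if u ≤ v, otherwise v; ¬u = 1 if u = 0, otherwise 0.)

0.25

The minimum is attained at p1 = 0.25, p2 = 0.25:
  (p1 → p2): 0.25 ≤ 0.25, so result = 1
  ¬p1: Gödel ¬ of 0.25 = 0 (operand ≠ 0)
  ((p1 → p2) → ¬p1): 1 > 0, so result = 0
  (((p1 → p2) → ¬p1) → p2): 0 ≤ 0.25, so result = 1
  ((((p1 → p2) → ¬p1) → p2) → p2): 1 > 0.25, so result = 0.25
Checking all 25 assignments confirms none give a value below 0.25.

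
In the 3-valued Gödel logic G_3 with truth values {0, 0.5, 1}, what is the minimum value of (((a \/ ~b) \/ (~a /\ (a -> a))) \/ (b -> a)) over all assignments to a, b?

0.50

The minimum is attained at a = 0.5, b = 1:
  ~b: Gödel ¬ of 1 = 0 (operand ≠ 0)
  (a \/ ~b) = max(0.5, 0) = 0.5
  ~a: Gödel ¬ of 0.5 = 0 (operand ≠ 0)
  (a -> a): 0.5 ≤ 0.5, so result = 1
  (~a /\ (a -> a)) = min(0, 1) = 0
  ((a \/ ~b) \/ (~a /\ (a -> a))) = max(0.5, 0) = 0.5
  (b -> a): 1 > 0.5, so result = 0.5
  (((a \/ ~b) \/ (~a /\ (a -> a))) \/ (b -> a)) = max(0.5, 0.5) = 0.5
Checking all 9 assignments confirms none give a value below 0.50.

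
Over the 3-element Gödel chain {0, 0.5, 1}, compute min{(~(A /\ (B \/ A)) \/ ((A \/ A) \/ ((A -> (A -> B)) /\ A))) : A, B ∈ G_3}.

0.50

The minimum is attained at A = 0.5, B = 0:
  (B \/ A) = max(0, 0.5) = 0.5
  (A /\ (B \/ A)) = min(0.5, 0.5) = 0.5
  ~(A /\ (B \/ A)): Gödel ¬ of 0.5 = 0 (operand ≠ 0)
  (A \/ A) = max(0.5, 0.5) = 0.5
  (A -> B): 0.5 > 0, so result = 0
  (A -> (A -> B)): 0.5 > 0, so result = 0
  ((A -> (A -> B)) /\ A) = min(0, 0.5) = 0
  ((A \/ A) \/ ((A -> (A -> B)) /\ A)) = max(0.5, 0) = 0.5
  (~(A /\ (B \/ A)) \/ ((A \/ A) \/ ((A -> (A -> B)) /\ A))) = max(0, 0.5) = 0.5
Checking all 9 assignments confirms none give a value below 0.50.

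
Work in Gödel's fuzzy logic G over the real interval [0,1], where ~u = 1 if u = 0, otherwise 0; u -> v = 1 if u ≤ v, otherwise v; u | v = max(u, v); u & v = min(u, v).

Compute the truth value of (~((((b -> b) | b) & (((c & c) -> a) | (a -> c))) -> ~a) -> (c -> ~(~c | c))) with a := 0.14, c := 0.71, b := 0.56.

(b -> b): 0.56 ≤ 0.56, so result = 1
((b -> b) | b) = max(1, 0.56) = 1
(c & c) = min(0.71, 0.71) = 0.71
((c & c) -> a): 0.71 > 0.14, so result = 0.14
(a -> c): 0.14 ≤ 0.71, so result = 1
(((c & c) -> a) | (a -> c)) = max(0.14, 1) = 1
(((b -> b) | b) & (((c & c) -> a) | (a -> c))) = min(1, 1) = 1
~a: Gödel ¬ of 0.14 = 0 (operand ≠ 0)
((((b -> b) | b) & (((c & c) -> a) | (a -> c))) -> ~a): 1 > 0, so result = 0
~((((b -> b) | b) & (((c & c) -> a) | (a -> c))) -> ~a): Gödel ¬ of 0 = 1 (operand is 0)
~c: Gödel ¬ of 0.71 = 0 (operand ≠ 0)
(~c | c) = max(0, 0.71) = 0.71
~(~c | c): Gödel ¬ of 0.71 = 0 (operand ≠ 0)
(c -> ~(~c | c)): 0.71 > 0, so result = 0
(~((((b -> b) | b) & (((c & c) -> a) | (a -> c))) -> ~a) -> (c -> ~(~c | c))): 1 > 0, so result = 0

0.00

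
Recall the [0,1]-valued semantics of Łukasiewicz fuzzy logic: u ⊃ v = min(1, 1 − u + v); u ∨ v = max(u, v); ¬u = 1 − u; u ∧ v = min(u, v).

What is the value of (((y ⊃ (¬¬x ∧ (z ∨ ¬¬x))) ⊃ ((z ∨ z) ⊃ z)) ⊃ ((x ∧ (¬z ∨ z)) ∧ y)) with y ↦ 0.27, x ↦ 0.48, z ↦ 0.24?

0.27

¬x: Łukasiewicz ¬ gives 1 − 0.48 = 0.52
¬¬x: Łukasiewicz ¬ gives 1 − 0.52 = 0.48
¬x: Łukasiewicz ¬ gives 1 − 0.48 = 0.52
¬¬x: Łukasiewicz ¬ gives 1 − 0.52 = 0.48
(z ∨ ¬¬x) = max(0.24, 0.48) = 0.48
(¬¬x ∧ (z ∨ ¬¬x)) = min(0.48, 0.48) = 0.48
(y ⊃ (¬¬x ∧ (z ∨ ¬¬x))): min(1, 1 − 0.27 + 0.48) = 1
(z ∨ z) = max(0.24, 0.24) = 0.24
((z ∨ z) ⊃ z): min(1, 1 − 0.24 + 0.24) = 1
((y ⊃ (¬¬x ∧ (z ∨ ¬¬x))) ⊃ ((z ∨ z) ⊃ z)): min(1, 1 − 1 + 1) = 1
¬z: Łukasiewicz ¬ gives 1 − 0.24 = 0.76
(¬z ∨ z) = max(0.76, 0.24) = 0.76
(x ∧ (¬z ∨ z)) = min(0.48, 0.76) = 0.48
((x ∧ (¬z ∨ z)) ∧ y) = min(0.48, 0.27) = 0.27
(((y ⊃ (¬¬x ∧ (z ∨ ¬¬x))) ⊃ ((z ∨ z) ⊃ z)) ⊃ ((x ∧ (¬z ∨ z)) ∧ y)): min(1, 1 − 1 + 0.27) = 0.27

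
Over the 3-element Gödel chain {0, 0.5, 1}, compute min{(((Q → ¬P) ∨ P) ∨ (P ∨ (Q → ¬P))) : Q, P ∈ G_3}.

The minimum is attained at Q = 0.5, P = 0.5:
  ¬P: Gödel ¬ of 0.5 = 0 (operand ≠ 0)
  (Q → ¬P): 0.5 > 0, so result = 0
  ((Q → ¬P) ∨ P) = max(0, 0.5) = 0.5
  ¬P: Gödel ¬ of 0.5 = 0 (operand ≠ 0)
  (Q → ¬P): 0.5 > 0, so result = 0
  (P ∨ (Q → ¬P)) = max(0.5, 0) = 0.5
  (((Q → ¬P) ∨ P) ∨ (P ∨ (Q → ¬P))) = max(0.5, 0.5) = 0.5
Checking all 9 assignments confirms none give a value below 0.50.

0.50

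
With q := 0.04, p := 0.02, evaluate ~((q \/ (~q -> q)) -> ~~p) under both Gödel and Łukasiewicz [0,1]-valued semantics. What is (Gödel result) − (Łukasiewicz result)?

-0.06

Gödel evaluation:
  ~q: Gödel ¬ of 0.04 = 0 (operand ≠ 0)
  (~q -> q): 0 ≤ 0.04, so result = 1
  (q \/ (~q -> q)) = max(0.04, 1) = 1
  ~p: Gödel ¬ of 0.02 = 0 (operand ≠ 0)
  ~~p: Gödel ¬ of 0 = 1 (operand is 0)
  ((q \/ (~q -> q)) -> ~~p): 1 ≤ 1, so result = 1
  ~((q \/ (~q -> q)) -> ~~p): Gödel ¬ of 1 = 0 (operand ≠ 0)
  Gödel value = 0
Łukasiewicz evaluation:
  ~q: Łukasiewicz ¬ gives 1 − 0.04 = 0.96
  (~q -> q): min(1, 1 − 0.96 + 0.04) = 0.08
  (q \/ (~q -> q)) = max(0.04, 0.08) = 0.08
  ~p: Łukasiewicz ¬ gives 1 − 0.02 = 0.98
  ~~p: Łukasiewicz ¬ gives 1 − 0.98 = 0.02
  ((q \/ (~q -> q)) -> ~~p): min(1, 1 − 0.08 + 0.02) = 0.94
  ~((q \/ (~q -> q)) -> ~~p): Łukasiewicz ¬ gives 1 − 0.94 = 0.06
  Łukasiewicz value = 0.06
Difference: 0 − 0.06 = -0.06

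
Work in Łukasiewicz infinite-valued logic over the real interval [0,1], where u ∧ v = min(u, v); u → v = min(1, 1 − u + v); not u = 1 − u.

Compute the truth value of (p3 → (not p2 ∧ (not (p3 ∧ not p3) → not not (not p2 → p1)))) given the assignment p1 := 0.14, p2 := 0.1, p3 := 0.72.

0.80

not p2: Łukasiewicz ¬ gives 1 − 0.1 = 0.9
not p3: Łukasiewicz ¬ gives 1 − 0.72 = 0.28
(p3 ∧ not p3) = min(0.72, 0.28) = 0.28
not (p3 ∧ not p3): Łukasiewicz ¬ gives 1 − 0.28 = 0.72
not p2: Łukasiewicz ¬ gives 1 − 0.1 = 0.9
(not p2 → p1): min(1, 1 − 0.9 + 0.14) = 0.24
not (not p2 → p1): Łukasiewicz ¬ gives 1 − 0.24 = 0.76
not not (not p2 → p1): Łukasiewicz ¬ gives 1 − 0.76 = 0.24
(not (p3 ∧ not p3) → not not (not p2 → p1)): min(1, 1 − 0.72 + 0.24) = 0.52
(not p2 ∧ (not (p3 ∧ not p3) → not not (not p2 → p1))) = min(0.9, 0.52) = 0.52
(p3 → (not p2 ∧ (not (p3 ∧ not p3) → not not (not p2 → p1)))): min(1, 1 − 0.72 + 0.52) = 0.8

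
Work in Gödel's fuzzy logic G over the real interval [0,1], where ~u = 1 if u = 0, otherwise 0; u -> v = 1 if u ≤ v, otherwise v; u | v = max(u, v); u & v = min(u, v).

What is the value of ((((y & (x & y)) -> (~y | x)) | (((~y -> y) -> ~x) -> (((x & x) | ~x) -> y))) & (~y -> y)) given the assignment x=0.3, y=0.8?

1.00

(x & y) = min(0.3, 0.8) = 0.3
(y & (x & y)) = min(0.8, 0.3) = 0.3
~y: Gödel ¬ of 0.8 = 0 (operand ≠ 0)
(~y | x) = max(0, 0.3) = 0.3
((y & (x & y)) -> (~y | x)): 0.3 ≤ 0.3, so result = 1
~y: Gödel ¬ of 0.8 = 0 (operand ≠ 0)
(~y -> y): 0 ≤ 0.8, so result = 1
~x: Gödel ¬ of 0.3 = 0 (operand ≠ 0)
((~y -> y) -> ~x): 1 > 0, so result = 0
(x & x) = min(0.3, 0.3) = 0.3
~x: Gödel ¬ of 0.3 = 0 (operand ≠ 0)
((x & x) | ~x) = max(0.3, 0) = 0.3
(((x & x) | ~x) -> y): 0.3 ≤ 0.8, so result = 1
(((~y -> y) -> ~x) -> (((x & x) | ~x) -> y)): 0 ≤ 1, so result = 1
(((y & (x & y)) -> (~y | x)) | (((~y -> y) -> ~x) -> (((x & x) | ~x) -> y))) = max(1, 1) = 1
~y: Gödel ¬ of 0.8 = 0 (operand ≠ 0)
(~y -> y): 0 ≤ 0.8, so result = 1
((((y & (x & y)) -> (~y | x)) | (((~y -> y) -> ~x) -> (((x & x) | ~x) -> y))) & (~y -> y)) = min(1, 1) = 1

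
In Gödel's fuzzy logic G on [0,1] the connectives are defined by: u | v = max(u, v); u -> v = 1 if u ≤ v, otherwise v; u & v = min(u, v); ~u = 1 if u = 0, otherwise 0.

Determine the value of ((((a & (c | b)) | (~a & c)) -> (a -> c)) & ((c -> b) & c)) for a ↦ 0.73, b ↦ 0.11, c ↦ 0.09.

(c | b) = max(0.09, 0.11) = 0.11
(a & (c | b)) = min(0.73, 0.11) = 0.11
~a: Gödel ¬ of 0.73 = 0 (operand ≠ 0)
(~a & c) = min(0, 0.09) = 0
((a & (c | b)) | (~a & c)) = max(0.11, 0) = 0.11
(a -> c): 0.73 > 0.09, so result = 0.09
(((a & (c | b)) | (~a & c)) -> (a -> c)): 0.11 > 0.09, so result = 0.09
(c -> b): 0.09 ≤ 0.11, so result = 1
((c -> b) & c) = min(1, 0.09) = 0.09
((((a & (c | b)) | (~a & c)) -> (a -> c)) & ((c -> b) & c)) = min(0.09, 0.09) = 0.09

0.09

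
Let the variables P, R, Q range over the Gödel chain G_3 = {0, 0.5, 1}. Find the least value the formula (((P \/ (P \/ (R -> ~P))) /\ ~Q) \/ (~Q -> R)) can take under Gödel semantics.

0.50

The minimum is attained at P = 0.5, R = 0.5, Q = 0:
  ~P: Gödel ¬ of 0.5 = 0 (operand ≠ 0)
  (R -> ~P): 0.5 > 0, so result = 0
  (P \/ (R -> ~P)) = max(0.5, 0) = 0.5
  (P \/ (P \/ (R -> ~P))) = max(0.5, 0.5) = 0.5
  ~Q: Gödel ¬ of 0 = 1 (operand is 0)
  ((P \/ (P \/ (R -> ~P))) /\ ~Q) = min(0.5, 1) = 0.5
  ~Q: Gödel ¬ of 0 = 1 (operand is 0)
  (~Q -> R): 1 > 0.5, so result = 0.5
  (((P \/ (P \/ (R -> ~P))) /\ ~Q) \/ (~Q -> R)) = max(0.5, 0.5) = 0.5
Checking all 27 assignments confirms none give a value below 0.50.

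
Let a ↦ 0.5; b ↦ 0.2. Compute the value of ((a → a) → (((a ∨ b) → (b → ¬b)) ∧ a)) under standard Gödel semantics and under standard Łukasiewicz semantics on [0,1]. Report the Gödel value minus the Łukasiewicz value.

-0.50

Gödel evaluation:
  (a → a): 0.5 ≤ 0.5, so result = 1
  (a ∨ b) = max(0.5, 0.2) = 0.5
  ¬b: Gödel ¬ of 0.2 = 0 (operand ≠ 0)
  (b → ¬b): 0.2 > 0, so result = 0
  ((a ∨ b) → (b → ¬b)): 0.5 > 0, so result = 0
  (((a ∨ b) → (b → ¬b)) ∧ a) = min(0, 0.5) = 0
  ((a → a) → (((a ∨ b) → (b → ¬b)) ∧ a)): 1 > 0, so result = 0
  Gödel value = 0
Łukasiewicz evaluation:
  (a → a): min(1, 1 − 0.5 + 0.5) = 1
  (a ∨ b) = max(0.5, 0.2) = 0.5
  ¬b: Łukasiewicz ¬ gives 1 − 0.2 = 0.8
  (b → ¬b): min(1, 1 − 0.2 + 0.8) = 1
  ((a ∨ b) → (b → ¬b)): min(1, 1 − 0.5 + 1) = 1
  (((a ∨ b) → (b → ¬b)) ∧ a) = min(1, 0.5) = 0.5
  ((a → a) → (((a ∨ b) → (b → ¬b)) ∧ a)): min(1, 1 − 1 + 0.5) = 0.5
  Łukasiewicz value = 0.5
Difference: 0 − 0.5 = -0.50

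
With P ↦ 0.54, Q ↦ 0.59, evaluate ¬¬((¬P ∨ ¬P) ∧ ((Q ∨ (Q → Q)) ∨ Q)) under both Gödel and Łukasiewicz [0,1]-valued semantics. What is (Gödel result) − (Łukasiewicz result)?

-0.46

Gödel evaluation:
  ¬P: Gödel ¬ of 0.54 = 0 (operand ≠ 0)
  ¬P: Gödel ¬ of 0.54 = 0 (operand ≠ 0)
  (¬P ∨ ¬P) = max(0, 0) = 0
  (Q → Q): 0.59 ≤ 0.59, so result = 1
  (Q ∨ (Q → Q)) = max(0.59, 1) = 1
  ((Q ∨ (Q → Q)) ∨ Q) = max(1, 0.59) = 1
  ((¬P ∨ ¬P) ∧ ((Q ∨ (Q → Q)) ∨ Q)) = min(0, 1) = 0
  ¬((¬P ∨ ¬P) ∧ ((Q ∨ (Q → Q)) ∨ Q)): Gödel ¬ of 0 = 1 (operand is 0)
  ¬¬((¬P ∨ ¬P) ∧ ((Q ∨ (Q → Q)) ∨ Q)): Gödel ¬ of 1 = 0 (operand ≠ 0)
  Gödel value = 0
Łukasiewicz evaluation:
  ¬P: Łukasiewicz ¬ gives 1 − 0.54 = 0.46
  ¬P: Łukasiewicz ¬ gives 1 − 0.54 = 0.46
  (¬P ∨ ¬P) = max(0.46, 0.46) = 0.46
  (Q → Q): min(1, 1 − 0.59 + 0.59) = 1
  (Q ∨ (Q → Q)) = max(0.59, 1) = 1
  ((Q ∨ (Q → Q)) ∨ Q) = max(1, 0.59) = 1
  ((¬P ∨ ¬P) ∧ ((Q ∨ (Q → Q)) ∨ Q)) = min(0.46, 1) = 0.46
  ¬((¬P ∨ ¬P) ∧ ((Q ∨ (Q → Q)) ∨ Q)): Łukasiewicz ¬ gives 1 − 0.46 = 0.54
  ¬¬((¬P ∨ ¬P) ∧ ((Q ∨ (Q → Q)) ∨ Q)): Łukasiewicz ¬ gives 1 − 0.54 = 0.46
  Łukasiewicz value = 0.46
Difference: 0 − 0.46 = -0.46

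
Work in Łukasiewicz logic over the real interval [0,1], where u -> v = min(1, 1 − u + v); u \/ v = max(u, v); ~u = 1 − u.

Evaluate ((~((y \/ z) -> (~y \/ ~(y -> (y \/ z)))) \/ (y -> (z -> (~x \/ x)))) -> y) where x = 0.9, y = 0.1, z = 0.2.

(y \/ z) = max(0.1, 0.2) = 0.2
~y: Łukasiewicz ¬ gives 1 − 0.1 = 0.9
(y \/ z) = max(0.1, 0.2) = 0.2
(y -> (y \/ z)): min(1, 1 − 0.1 + 0.2) = 1
~(y -> (y \/ z)): Łukasiewicz ¬ gives 1 − 1 = 0
(~y \/ ~(y -> (y \/ z))) = max(0.9, 0) = 0.9
((y \/ z) -> (~y \/ ~(y -> (y \/ z)))): min(1, 1 − 0.2 + 0.9) = 1
~((y \/ z) -> (~y \/ ~(y -> (y \/ z)))): Łukasiewicz ¬ gives 1 − 1 = 0
~x: Łukasiewicz ¬ gives 1 − 0.9 = 0.1
(~x \/ x) = max(0.1, 0.9) = 0.9
(z -> (~x \/ x)): min(1, 1 − 0.2 + 0.9) = 1
(y -> (z -> (~x \/ x))): min(1, 1 − 0.1 + 1) = 1
(~((y \/ z) -> (~y \/ ~(y -> (y \/ z)))) \/ (y -> (z -> (~x \/ x)))) = max(0, 1) = 1
((~((y \/ z) -> (~y \/ ~(y -> (y \/ z)))) \/ (y -> (z -> (~x \/ x)))) -> y): min(1, 1 − 1 + 0.1) = 0.1

0.10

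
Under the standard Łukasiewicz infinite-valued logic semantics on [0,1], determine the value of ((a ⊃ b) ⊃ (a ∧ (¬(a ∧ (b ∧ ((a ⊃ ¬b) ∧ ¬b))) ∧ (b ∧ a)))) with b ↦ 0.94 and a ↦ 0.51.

0.51

(a ⊃ b): min(1, 1 − 0.51 + 0.94) = 1
¬b: Łukasiewicz ¬ gives 1 − 0.94 = 0.06
(a ⊃ ¬b): min(1, 1 − 0.51 + 0.06) = 0.55
¬b: Łukasiewicz ¬ gives 1 − 0.94 = 0.06
((a ⊃ ¬b) ∧ ¬b) = min(0.55, 0.06) = 0.06
(b ∧ ((a ⊃ ¬b) ∧ ¬b)) = min(0.94, 0.06) = 0.06
(a ∧ (b ∧ ((a ⊃ ¬b) ∧ ¬b))) = min(0.51, 0.06) = 0.06
¬(a ∧ (b ∧ ((a ⊃ ¬b) ∧ ¬b))): Łukasiewicz ¬ gives 1 − 0.06 = 0.94
(b ∧ a) = min(0.94, 0.51) = 0.51
(¬(a ∧ (b ∧ ((a ⊃ ¬b) ∧ ¬b))) ∧ (b ∧ a)) = min(0.94, 0.51) = 0.51
(a ∧ (¬(a ∧ (b ∧ ((a ⊃ ¬b) ∧ ¬b))) ∧ (b ∧ a))) = min(0.51, 0.51) = 0.51
((a ⊃ b) ⊃ (a ∧ (¬(a ∧ (b ∧ ((a ⊃ ¬b) ∧ ¬b))) ∧ (b ∧ a)))): min(1, 1 − 1 + 0.51) = 0.51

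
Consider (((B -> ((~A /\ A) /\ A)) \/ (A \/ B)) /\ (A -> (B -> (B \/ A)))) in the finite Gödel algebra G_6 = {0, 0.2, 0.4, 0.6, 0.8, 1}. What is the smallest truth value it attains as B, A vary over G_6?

The minimum is attained at B = 0.2, A = 0:
  ~A: Gödel ¬ of 0 = 1 (operand is 0)
  (~A /\ A) = min(1, 0) = 0
  ((~A /\ A) /\ A) = min(0, 0) = 0
  (B -> ((~A /\ A) /\ A)): 0.2 > 0, so result = 0
  (A \/ B) = max(0, 0.2) = 0.2
  ((B -> ((~A /\ A) /\ A)) \/ (A \/ B)) = max(0, 0.2) = 0.2
  (B \/ A) = max(0.2, 0) = 0.2
  (B -> (B \/ A)): 0.2 ≤ 0.2, so result = 1
  (A -> (B -> (B \/ A))): 0 ≤ 1, so result = 1
  (((B -> ((~A /\ A) /\ A)) \/ (A \/ B)) /\ (A -> (B -> (B \/ A)))) = min(0.2, 1) = 0.2
Checking all 36 assignments confirms none give a value below 0.20.

0.20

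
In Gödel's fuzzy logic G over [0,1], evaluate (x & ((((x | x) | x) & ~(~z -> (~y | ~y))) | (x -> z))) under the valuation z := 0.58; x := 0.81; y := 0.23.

0.58

(x | x) = max(0.81, 0.81) = 0.81
((x | x) | x) = max(0.81, 0.81) = 0.81
~z: Gödel ¬ of 0.58 = 0 (operand ≠ 0)
~y: Gödel ¬ of 0.23 = 0 (operand ≠ 0)
~y: Gödel ¬ of 0.23 = 0 (operand ≠ 0)
(~y | ~y) = max(0, 0) = 0
(~z -> (~y | ~y)): 0 ≤ 0, so result = 1
~(~z -> (~y | ~y)): Gödel ¬ of 1 = 0 (operand ≠ 0)
(((x | x) | x) & ~(~z -> (~y | ~y))) = min(0.81, 0) = 0
(x -> z): 0.81 > 0.58, so result = 0.58
((((x | x) | x) & ~(~z -> (~y | ~y))) | (x -> z)) = max(0, 0.58) = 0.58
(x & ((((x | x) | x) & ~(~z -> (~y | ~y))) | (x -> z))) = min(0.81, 0.58) = 0.58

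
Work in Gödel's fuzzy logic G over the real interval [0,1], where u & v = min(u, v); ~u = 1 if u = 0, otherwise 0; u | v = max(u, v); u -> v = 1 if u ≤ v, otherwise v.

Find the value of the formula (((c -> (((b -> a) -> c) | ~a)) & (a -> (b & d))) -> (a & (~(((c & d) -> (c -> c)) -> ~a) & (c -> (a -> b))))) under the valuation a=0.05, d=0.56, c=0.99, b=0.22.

(b -> a): 0.22 > 0.05, so result = 0.05
((b -> a) -> c): 0.05 ≤ 0.99, so result = 1
~a: Gödel ¬ of 0.05 = 0 (operand ≠ 0)
(((b -> a) -> c) | ~a) = max(1, 0) = 1
(c -> (((b -> a) -> c) | ~a)): 0.99 ≤ 1, so result = 1
(b & d) = min(0.22, 0.56) = 0.22
(a -> (b & d)): 0.05 ≤ 0.22, so result = 1
((c -> (((b -> a) -> c) | ~a)) & (a -> (b & d))) = min(1, 1) = 1
(c & d) = min(0.99, 0.56) = 0.56
(c -> c): 0.99 ≤ 0.99, so result = 1
((c & d) -> (c -> c)): 0.56 ≤ 1, so result = 1
~a: Gödel ¬ of 0.05 = 0 (operand ≠ 0)
(((c & d) -> (c -> c)) -> ~a): 1 > 0, so result = 0
~(((c & d) -> (c -> c)) -> ~a): Gödel ¬ of 0 = 1 (operand is 0)
(a -> b): 0.05 ≤ 0.22, so result = 1
(c -> (a -> b)): 0.99 ≤ 1, so result = 1
(~(((c & d) -> (c -> c)) -> ~a) & (c -> (a -> b))) = min(1, 1) = 1
(a & (~(((c & d) -> (c -> c)) -> ~a) & (c -> (a -> b)))) = min(0.05, 1) = 0.05
(((c -> (((b -> a) -> c) | ~a)) & (a -> (b & d))) -> (a & (~(((c & d) -> (c -> c)) -> ~a) & (c -> (a -> b))))): 1 > 0.05, so result = 0.05

0.05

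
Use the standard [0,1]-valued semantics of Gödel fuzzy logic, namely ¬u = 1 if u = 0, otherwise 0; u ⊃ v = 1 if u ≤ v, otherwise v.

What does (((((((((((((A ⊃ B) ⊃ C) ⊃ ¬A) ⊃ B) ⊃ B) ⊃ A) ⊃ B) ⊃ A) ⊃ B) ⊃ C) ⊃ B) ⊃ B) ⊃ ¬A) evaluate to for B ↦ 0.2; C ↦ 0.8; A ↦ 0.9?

0.00

(A ⊃ B): 0.9 > 0.2, so result = 0.2
((A ⊃ B) ⊃ C): 0.2 ≤ 0.8, so result = 1
¬A: Gödel ¬ of 0.9 = 0 (operand ≠ 0)
(((A ⊃ B) ⊃ C) ⊃ ¬A): 1 > 0, so result = 0
((((A ⊃ B) ⊃ C) ⊃ ¬A) ⊃ B): 0 ≤ 0.2, so result = 1
(((((A ⊃ B) ⊃ C) ⊃ ¬A) ⊃ B) ⊃ B): 1 > 0.2, so result = 0.2
((((((A ⊃ B) ⊃ C) ⊃ ¬A) ⊃ B) ⊃ B) ⊃ A): 0.2 ≤ 0.9, so result = 1
(((((((A ⊃ B) ⊃ C) ⊃ ¬A) ⊃ B) ⊃ B) ⊃ A) ⊃ B): 1 > 0.2, so result = 0.2
((((((((A ⊃ B) ⊃ C) ⊃ ¬A) ⊃ B) ⊃ B) ⊃ A) ⊃ B) ⊃ A): 0.2 ≤ 0.9, so result = 1
(((((((((A ⊃ B) ⊃ C) ⊃ ¬A) ⊃ B) ⊃ B) ⊃ A) ⊃ B) ⊃ A) ⊃ B): 1 > 0.2, so result = 0.2
((((((((((A ⊃ B) ⊃ C) ⊃ ¬A) ⊃ B) ⊃ B) ⊃ A) ⊃ B) ⊃ A) ⊃ B) ⊃ C): 0.2 ≤ 0.8, so result = 1
(((((((((((A ⊃ B) ⊃ C) ⊃ ¬A) ⊃ B) ⊃ B) ⊃ A) ⊃ B) ⊃ A) ⊃ B) ⊃ C) ⊃ B): 1 > 0.2, so result = 0.2
((((((((((((A ⊃ B) ⊃ C) ⊃ ¬A) ⊃ B) ⊃ B) ⊃ A) ⊃ B) ⊃ A) ⊃ B) ⊃ C) ⊃ B) ⊃ B): 0.2 ≤ 0.2, so result = 1
¬A: Gödel ¬ of 0.9 = 0 (operand ≠ 0)
(((((((((((((A ⊃ B) ⊃ C) ⊃ ¬A) ⊃ B) ⊃ B) ⊃ A) ⊃ B) ⊃ A) ⊃ B) ⊃ C) ⊃ B) ⊃ B) ⊃ ¬A): 1 > 0, so result = 0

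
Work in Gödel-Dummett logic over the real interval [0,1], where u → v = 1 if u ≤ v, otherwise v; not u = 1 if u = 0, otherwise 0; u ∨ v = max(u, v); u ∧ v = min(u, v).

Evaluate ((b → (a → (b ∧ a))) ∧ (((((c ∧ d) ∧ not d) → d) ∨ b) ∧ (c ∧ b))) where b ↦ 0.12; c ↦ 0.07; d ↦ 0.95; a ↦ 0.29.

0.07

(b ∧ a) = min(0.12, 0.29) = 0.12
(a → (b ∧ a)): 0.29 > 0.12, so result = 0.12
(b → (a → (b ∧ a))): 0.12 ≤ 0.12, so result = 1
(c ∧ d) = min(0.07, 0.95) = 0.07
not d: Gödel ¬ of 0.95 = 0 (operand ≠ 0)
((c ∧ d) ∧ not d) = min(0.07, 0) = 0
(((c ∧ d) ∧ not d) → d): 0 ≤ 0.95, so result = 1
((((c ∧ d) ∧ not d) → d) ∨ b) = max(1, 0.12) = 1
(c ∧ b) = min(0.07, 0.12) = 0.07
(((((c ∧ d) ∧ not d) → d) ∨ b) ∧ (c ∧ b)) = min(1, 0.07) = 0.07
((b → (a → (b ∧ a))) ∧ (((((c ∧ d) ∧ not d) → d) ∨ b) ∧ (c ∧ b))) = min(1, 0.07) = 0.07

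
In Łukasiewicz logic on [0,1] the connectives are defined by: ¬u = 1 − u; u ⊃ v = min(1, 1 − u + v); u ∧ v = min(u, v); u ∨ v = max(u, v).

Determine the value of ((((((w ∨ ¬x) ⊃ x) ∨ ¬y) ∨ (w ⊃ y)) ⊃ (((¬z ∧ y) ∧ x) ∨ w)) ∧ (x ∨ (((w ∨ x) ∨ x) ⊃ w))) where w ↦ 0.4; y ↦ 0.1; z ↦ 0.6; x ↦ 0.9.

¬x: Łukasiewicz ¬ gives 1 − 0.9 = 0.1
(w ∨ ¬x) = max(0.4, 0.1) = 0.4
((w ∨ ¬x) ⊃ x): min(1, 1 − 0.4 + 0.9) = 1
¬y: Łukasiewicz ¬ gives 1 − 0.1 = 0.9
(((w ∨ ¬x) ⊃ x) ∨ ¬y) = max(1, 0.9) = 1
(w ⊃ y): min(1, 1 − 0.4 + 0.1) = 0.7
((((w ∨ ¬x) ⊃ x) ∨ ¬y) ∨ (w ⊃ y)) = max(1, 0.7) = 1
¬z: Łukasiewicz ¬ gives 1 − 0.6 = 0.4
(¬z ∧ y) = min(0.4, 0.1) = 0.1
((¬z ∧ y) ∧ x) = min(0.1, 0.9) = 0.1
(((¬z ∧ y) ∧ x) ∨ w) = max(0.1, 0.4) = 0.4
(((((w ∨ ¬x) ⊃ x) ∨ ¬y) ∨ (w ⊃ y)) ⊃ (((¬z ∧ y) ∧ x) ∨ w)): min(1, 1 − 1 + 0.4) = 0.4
(w ∨ x) = max(0.4, 0.9) = 0.9
((w ∨ x) ∨ x) = max(0.9, 0.9) = 0.9
(((w ∨ x) ∨ x) ⊃ w): min(1, 1 − 0.9 + 0.4) = 0.5
(x ∨ (((w ∨ x) ∨ x) ⊃ w)) = max(0.9, 0.5) = 0.9
((((((w ∨ ¬x) ⊃ x) ∨ ¬y) ∨ (w ⊃ y)) ⊃ (((¬z ∧ y) ∧ x) ∨ w)) ∧ (x ∨ (((w ∨ x) ∨ x) ⊃ w))) = min(0.4, 0.9) = 0.4

0.40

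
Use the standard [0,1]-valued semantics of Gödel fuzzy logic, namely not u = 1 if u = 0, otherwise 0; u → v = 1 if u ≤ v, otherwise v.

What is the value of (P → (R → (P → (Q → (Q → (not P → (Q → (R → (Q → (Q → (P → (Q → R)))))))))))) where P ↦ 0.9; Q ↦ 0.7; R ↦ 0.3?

not P: Gödel ¬ of 0.9 = 0 (operand ≠ 0)
(Q → R): 0.7 > 0.3, so result = 0.3
(P → (Q → R)): 0.9 > 0.3, so result = 0.3
(Q → (P → (Q → R))): 0.7 > 0.3, so result = 0.3
(Q → (Q → (P → (Q → R)))): 0.7 > 0.3, so result = 0.3
(R → (Q → (Q → (P → (Q → R))))): 0.3 ≤ 0.3, so result = 1
(Q → (R → (Q → (Q → (P → (Q → R)))))): 0.7 ≤ 1, so result = 1
(not P → (Q → (R → (Q → (Q → (P → (Q → R))))))): 0 ≤ 1, so result = 1
(Q → (not P → (Q → (R → (Q → (Q → (P → (Q → R)))))))): 0.7 ≤ 1, so result = 1
(Q → (Q → (not P → (Q → (R → (Q → (Q → (P → (Q → R))))))))): 0.7 ≤ 1, so result = 1
(P → (Q → (Q → (not P → (Q → (R → (Q → (Q → (P → (Q → R)))))))))): 0.9 ≤ 1, so result = 1
(R → (P → (Q → (Q → (not P → (Q → (R → (Q → (Q → (P → (Q → R))))))))))): 0.3 ≤ 1, so result = 1
(P → (R → (P → (Q → (Q → (not P → (Q → (R → (Q → (Q → (P → (Q → R)))))))))))): 0.9 ≤ 1, so result = 1

1.00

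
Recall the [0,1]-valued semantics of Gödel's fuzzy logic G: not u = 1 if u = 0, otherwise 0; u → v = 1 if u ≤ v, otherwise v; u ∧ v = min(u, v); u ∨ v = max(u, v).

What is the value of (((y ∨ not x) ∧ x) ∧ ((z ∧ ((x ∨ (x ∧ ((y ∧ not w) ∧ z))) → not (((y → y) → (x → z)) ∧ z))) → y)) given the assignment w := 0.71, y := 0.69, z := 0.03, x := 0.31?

0.31

not x: Gödel ¬ of 0.31 = 0 (operand ≠ 0)
(y ∨ not x) = max(0.69, 0) = 0.69
((y ∨ not x) ∧ x) = min(0.69, 0.31) = 0.31
not w: Gödel ¬ of 0.71 = 0 (operand ≠ 0)
(y ∧ not w) = min(0.69, 0) = 0
((y ∧ not w) ∧ z) = min(0, 0.03) = 0
(x ∧ ((y ∧ not w) ∧ z)) = min(0.31, 0) = 0
(x ∨ (x ∧ ((y ∧ not w) ∧ z))) = max(0.31, 0) = 0.31
(y → y): 0.69 ≤ 0.69, so result = 1
(x → z): 0.31 > 0.03, so result = 0.03
((y → y) → (x → z)): 1 > 0.03, so result = 0.03
(((y → y) → (x → z)) ∧ z) = min(0.03, 0.03) = 0.03
not (((y → y) → (x → z)) ∧ z): Gödel ¬ of 0.03 = 0 (operand ≠ 0)
((x ∨ (x ∧ ((y ∧ not w) ∧ z))) → not (((y → y) → (x → z)) ∧ z)): 0.31 > 0, so result = 0
(z ∧ ((x ∨ (x ∧ ((y ∧ not w) ∧ z))) → not (((y → y) → (x → z)) ∧ z))) = min(0.03, 0) = 0
((z ∧ ((x ∨ (x ∧ ((y ∧ not w) ∧ z))) → not (((y → y) → (x → z)) ∧ z))) → y): 0 ≤ 0.69, so result = 1
(((y ∨ not x) ∧ x) ∧ ((z ∧ ((x ∨ (x ∧ ((y ∧ not w) ∧ z))) → not (((y → y) → (x → z)) ∧ z))) → y)) = min(0.31, 1) = 0.31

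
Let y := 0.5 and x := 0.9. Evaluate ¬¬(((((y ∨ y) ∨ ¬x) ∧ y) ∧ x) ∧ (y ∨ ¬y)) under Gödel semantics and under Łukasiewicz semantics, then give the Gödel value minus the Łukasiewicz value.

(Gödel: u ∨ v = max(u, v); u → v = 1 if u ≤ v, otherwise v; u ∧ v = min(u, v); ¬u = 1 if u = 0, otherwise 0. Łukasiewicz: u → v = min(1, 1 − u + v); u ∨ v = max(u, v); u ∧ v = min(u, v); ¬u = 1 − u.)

0.50

Gödel evaluation:
  (y ∨ y) = max(0.5, 0.5) = 0.5
  ¬x: Gödel ¬ of 0.9 = 0 (operand ≠ 0)
  ((y ∨ y) ∨ ¬x) = max(0.5, 0) = 0.5
  (((y ∨ y) ∨ ¬x) ∧ y) = min(0.5, 0.5) = 0.5
  ((((y ∨ y) ∨ ¬x) ∧ y) ∧ x) = min(0.5, 0.9) = 0.5
  ¬y: Gödel ¬ of 0.5 = 0 (operand ≠ 0)
  (y ∨ ¬y) = max(0.5, 0) = 0.5
  (((((y ∨ y) ∨ ¬x) ∧ y) ∧ x) ∧ (y ∨ ¬y)) = min(0.5, 0.5) = 0.5
  ¬(((((y ∨ y) ∨ ¬x) ∧ y) ∧ x) ∧ (y ∨ ¬y)): Gödel ¬ of 0.5 = 0 (operand ≠ 0)
  ¬¬(((((y ∨ y) ∨ ¬x) ∧ y) ∧ x) ∧ (y ∨ ¬y)): Gödel ¬ of 0 = 1 (operand is 0)
  Gödel value = 1
Łukasiewicz evaluation:
  (y ∨ y) = max(0.5, 0.5) = 0.5
  ¬x: Łukasiewicz ¬ gives 1 − 0.9 = 0.1
  ((y ∨ y) ∨ ¬x) = max(0.5, 0.1) = 0.5
  (((y ∨ y) ∨ ¬x) ∧ y) = min(0.5, 0.5) = 0.5
  ((((y ∨ y) ∨ ¬x) ∧ y) ∧ x) = min(0.5, 0.9) = 0.5
  ¬y: Łukasiewicz ¬ gives 1 − 0.5 = 0.5
  (y ∨ ¬y) = max(0.5, 0.5) = 0.5
  (((((y ∨ y) ∨ ¬x) ∧ y) ∧ x) ∧ (y ∨ ¬y)) = min(0.5, 0.5) = 0.5
  ¬(((((y ∨ y) ∨ ¬x) ∧ y) ∧ x) ∧ (y ∨ ¬y)): Łukasiewicz ¬ gives 1 − 0.5 = 0.5
  ¬¬(((((y ∨ y) ∨ ¬x) ∧ y) ∧ x) ∧ (y ∨ ¬y)): Łukasiewicz ¬ gives 1 − 0.5 = 0.5
  Łukasiewicz value = 0.5
Difference: 1 − 0.5 = 0.50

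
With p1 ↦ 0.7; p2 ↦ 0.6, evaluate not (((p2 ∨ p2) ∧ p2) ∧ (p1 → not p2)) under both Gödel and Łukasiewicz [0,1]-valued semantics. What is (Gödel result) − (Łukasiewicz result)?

Gödel evaluation:
  (p2 ∨ p2) = max(0.6, 0.6) = 0.6
  ((p2 ∨ p2) ∧ p2) = min(0.6, 0.6) = 0.6
  not p2: Gödel ¬ of 0.6 = 0 (operand ≠ 0)
  (p1 → not p2): 0.7 > 0, so result = 0
  (((p2 ∨ p2) ∧ p2) ∧ (p1 → not p2)) = min(0.6, 0) = 0
  not (((p2 ∨ p2) ∧ p2) ∧ (p1 → not p2)): Gödel ¬ of 0 = 1 (operand is 0)
  Gödel value = 1
Łukasiewicz evaluation:
  (p2 ∨ p2) = max(0.6, 0.6) = 0.6
  ((p2 ∨ p2) ∧ p2) = min(0.6, 0.6) = 0.6
  not p2: Łukasiewicz ¬ gives 1 − 0.6 = 0.4
  (p1 → not p2): min(1, 1 − 0.7 + 0.4) = 0.7
  (((p2 ∨ p2) ∧ p2) ∧ (p1 → not p2)) = min(0.6, 0.7) = 0.6
  not (((p2 ∨ p2) ∧ p2) ∧ (p1 → not p2)): Łukasiewicz ¬ gives 1 − 0.6 = 0.4
  Łukasiewicz value = 0.4
Difference: 1 − 0.4 = 0.60

0.60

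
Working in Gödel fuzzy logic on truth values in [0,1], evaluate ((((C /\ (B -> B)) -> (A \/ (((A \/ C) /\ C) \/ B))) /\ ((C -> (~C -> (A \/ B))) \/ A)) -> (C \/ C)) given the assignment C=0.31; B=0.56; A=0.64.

(B -> B): 0.56 ≤ 0.56, so result = 1
(C /\ (B -> B)) = min(0.31, 1) = 0.31
(A \/ C) = max(0.64, 0.31) = 0.64
((A \/ C) /\ C) = min(0.64, 0.31) = 0.31
(((A \/ C) /\ C) \/ B) = max(0.31, 0.56) = 0.56
(A \/ (((A \/ C) /\ C) \/ B)) = max(0.64, 0.56) = 0.64
((C /\ (B -> B)) -> (A \/ (((A \/ C) /\ C) \/ B))): 0.31 ≤ 0.64, so result = 1
~C: Gödel ¬ of 0.31 = 0 (operand ≠ 0)
(A \/ B) = max(0.64, 0.56) = 0.64
(~C -> (A \/ B)): 0 ≤ 0.64, so result = 1
(C -> (~C -> (A \/ B))): 0.31 ≤ 1, so result = 1
((C -> (~C -> (A \/ B))) \/ A) = max(1, 0.64) = 1
(((C /\ (B -> B)) -> (A \/ (((A \/ C) /\ C) \/ B))) /\ ((C -> (~C -> (A \/ B))) \/ A)) = min(1, 1) = 1
(C \/ C) = max(0.31, 0.31) = 0.31
((((C /\ (B -> B)) -> (A \/ (((A \/ C) /\ C) \/ B))) /\ ((C -> (~C -> (A \/ B))) \/ A)) -> (C \/ C)): 1 > 0.31, so result = 0.31

0.31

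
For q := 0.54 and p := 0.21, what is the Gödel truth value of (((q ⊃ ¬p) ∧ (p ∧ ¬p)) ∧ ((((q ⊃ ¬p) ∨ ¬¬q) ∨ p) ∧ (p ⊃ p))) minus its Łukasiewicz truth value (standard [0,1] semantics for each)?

Gödel evaluation:
  ¬p: Gödel ¬ of 0.21 = 0 (operand ≠ 0)
  (q ⊃ ¬p): 0.54 > 0, so result = 0
  ¬p: Gödel ¬ of 0.21 = 0 (operand ≠ 0)
  (p ∧ ¬p) = min(0.21, 0) = 0
  ((q ⊃ ¬p) ∧ (p ∧ ¬p)) = min(0, 0) = 0
  ¬p: Gödel ¬ of 0.21 = 0 (operand ≠ 0)
  (q ⊃ ¬p): 0.54 > 0, so result = 0
  ¬q: Gödel ¬ of 0.54 = 0 (operand ≠ 0)
  ¬¬q: Gödel ¬ of 0 = 1 (operand is 0)
  ((q ⊃ ¬p) ∨ ¬¬q) = max(0, 1) = 1
  (((q ⊃ ¬p) ∨ ¬¬q) ∨ p) = max(1, 0.21) = 1
  (p ⊃ p): 0.21 ≤ 0.21, so result = 1
  ((((q ⊃ ¬p) ∨ ¬¬q) ∨ p) ∧ (p ⊃ p)) = min(1, 1) = 1
  (((q ⊃ ¬p) ∧ (p ∧ ¬p)) ∧ ((((q ⊃ ¬p) ∨ ¬¬q) ∨ p) ∧ (p ⊃ p))) = min(0, 1) = 0
  Gödel value = 0
Łukasiewicz evaluation:
  ¬p: Łukasiewicz ¬ gives 1 − 0.21 = 0.79
  (q ⊃ ¬p): min(1, 1 − 0.54 + 0.79) = 1
  ¬p: Łukasiewicz ¬ gives 1 − 0.21 = 0.79
  (p ∧ ¬p) = min(0.21, 0.79) = 0.21
  ((q ⊃ ¬p) ∧ (p ∧ ¬p)) = min(1, 0.21) = 0.21
  ¬p: Łukasiewicz ¬ gives 1 − 0.21 = 0.79
  (q ⊃ ¬p): min(1, 1 − 0.54 + 0.79) = 1
  ¬q: Łukasiewicz ¬ gives 1 − 0.54 = 0.46
  ¬¬q: Łukasiewicz ¬ gives 1 − 0.46 = 0.54
  ((q ⊃ ¬p) ∨ ¬¬q) = max(1, 0.54) = 1
  (((q ⊃ ¬p) ∨ ¬¬q) ∨ p) = max(1, 0.21) = 1
  (p ⊃ p): min(1, 1 − 0.21 + 0.21) = 1
  ((((q ⊃ ¬p) ∨ ¬¬q) ∨ p) ∧ (p ⊃ p)) = min(1, 1) = 1
  (((q ⊃ ¬p) ∧ (p ∧ ¬p)) ∧ ((((q ⊃ ¬p) ∨ ¬¬q) ∨ p) ∧ (p ⊃ p))) = min(0.21, 1) = 0.21
  Łukasiewicz value = 0.21
Difference: 0 − 0.21 = -0.21

-0.21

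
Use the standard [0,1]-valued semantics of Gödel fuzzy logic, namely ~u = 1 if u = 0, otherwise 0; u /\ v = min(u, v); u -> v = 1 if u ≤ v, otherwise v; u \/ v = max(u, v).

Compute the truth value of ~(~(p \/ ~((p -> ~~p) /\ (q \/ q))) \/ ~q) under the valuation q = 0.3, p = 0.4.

1.00

~p: Gödel ¬ of 0.4 = 0 (operand ≠ 0)
~~p: Gödel ¬ of 0 = 1 (operand is 0)
(p -> ~~p): 0.4 ≤ 1, so result = 1
(q \/ q) = max(0.3, 0.3) = 0.3
((p -> ~~p) /\ (q \/ q)) = min(1, 0.3) = 0.3
~((p -> ~~p) /\ (q \/ q)): Gödel ¬ of 0.3 = 0 (operand ≠ 0)
(p \/ ~((p -> ~~p) /\ (q \/ q))) = max(0.4, 0) = 0.4
~(p \/ ~((p -> ~~p) /\ (q \/ q))): Gödel ¬ of 0.4 = 0 (operand ≠ 0)
~q: Gödel ¬ of 0.3 = 0 (operand ≠ 0)
(~(p \/ ~((p -> ~~p) /\ (q \/ q))) \/ ~q) = max(0, 0) = 0
~(~(p \/ ~((p -> ~~p) /\ (q \/ q))) \/ ~q): Gödel ¬ of 0 = 1 (operand is 0)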